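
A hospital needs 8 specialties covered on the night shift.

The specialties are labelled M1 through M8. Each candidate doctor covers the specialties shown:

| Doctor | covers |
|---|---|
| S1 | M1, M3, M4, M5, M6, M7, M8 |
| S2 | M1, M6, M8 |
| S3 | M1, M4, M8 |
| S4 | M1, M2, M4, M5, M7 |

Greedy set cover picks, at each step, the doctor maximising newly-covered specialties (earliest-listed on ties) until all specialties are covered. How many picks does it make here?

2

Greedy: pick S1 (covers 7 new) → pick S4 (covers 1 new). Total picks: 2.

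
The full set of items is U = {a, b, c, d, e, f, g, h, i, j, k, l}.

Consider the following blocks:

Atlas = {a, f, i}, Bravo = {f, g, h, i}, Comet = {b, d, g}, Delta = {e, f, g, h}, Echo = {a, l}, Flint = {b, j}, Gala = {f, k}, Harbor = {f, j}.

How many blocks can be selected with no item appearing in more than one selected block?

Echo, Flint, Gala are pairwise disjoint (Echo={a,l}; Flint={b,j}; Gala={f,k}).
Every remaining block overlaps one of these, and no 4 of the listed blocks are pairwise disjoint, so 3 is the maximum.

3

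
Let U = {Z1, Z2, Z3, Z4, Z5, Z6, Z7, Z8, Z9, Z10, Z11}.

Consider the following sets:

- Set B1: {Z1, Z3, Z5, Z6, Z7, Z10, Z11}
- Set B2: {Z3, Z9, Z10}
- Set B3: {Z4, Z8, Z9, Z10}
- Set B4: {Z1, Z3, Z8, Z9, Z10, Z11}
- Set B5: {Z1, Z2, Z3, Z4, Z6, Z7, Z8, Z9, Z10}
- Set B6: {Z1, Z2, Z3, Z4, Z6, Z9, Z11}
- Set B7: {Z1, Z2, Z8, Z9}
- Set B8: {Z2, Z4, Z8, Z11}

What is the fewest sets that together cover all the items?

2

B1 and B5 together: B1 ∪ B5 = {Z1, Z2, Z3, Z4, Z5, Z6, Z7, Z8, Z9, Z10, Z11} — every item is covered.
No single set has all 11 items (the largest, B5, has 9), so 2 is optimal.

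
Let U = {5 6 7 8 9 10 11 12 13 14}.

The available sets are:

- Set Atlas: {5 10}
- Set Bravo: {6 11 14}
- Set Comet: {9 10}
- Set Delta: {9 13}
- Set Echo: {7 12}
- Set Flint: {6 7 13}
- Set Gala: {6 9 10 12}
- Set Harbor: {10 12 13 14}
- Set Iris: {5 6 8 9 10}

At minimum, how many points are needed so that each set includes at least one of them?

4

H = {6, 7, 9, 10} meets every set (each contains at least one member of H), and |H| = 4.
The sets Atlas, Bravo, Delta, Echo are pairwise disjoint, so any hitting set needs a separate point for each — at least 4. Hence 4 is optimal.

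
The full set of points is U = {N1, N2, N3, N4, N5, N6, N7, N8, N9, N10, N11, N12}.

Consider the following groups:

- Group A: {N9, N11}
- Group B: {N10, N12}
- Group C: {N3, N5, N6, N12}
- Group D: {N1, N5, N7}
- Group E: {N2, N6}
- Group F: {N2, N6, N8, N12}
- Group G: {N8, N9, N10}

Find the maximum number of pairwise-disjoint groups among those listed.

A, B, D, E are pairwise disjoint (A={N9,N11}; B={N10,N12}; D={N1,N5,N7}; E={N2,N6}).
Every remaining group overlaps one of these, and no 5 of the listed groups are pairwise disjoint, so 4 is the maximum.

4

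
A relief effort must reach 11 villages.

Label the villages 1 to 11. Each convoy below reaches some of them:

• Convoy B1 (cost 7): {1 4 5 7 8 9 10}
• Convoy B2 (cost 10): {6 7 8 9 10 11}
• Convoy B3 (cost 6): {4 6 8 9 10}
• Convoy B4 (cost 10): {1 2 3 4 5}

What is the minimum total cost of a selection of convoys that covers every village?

20

B2, B4 together cover every village (B2 ∪ B4 = {1, 2, 3, 4, 5, 6, 7, 8, 9, 10, 11}); total cost 10 + 10 = 20.
The greedy pick B1, B2, B4 costs 27; no covering selection beats 20.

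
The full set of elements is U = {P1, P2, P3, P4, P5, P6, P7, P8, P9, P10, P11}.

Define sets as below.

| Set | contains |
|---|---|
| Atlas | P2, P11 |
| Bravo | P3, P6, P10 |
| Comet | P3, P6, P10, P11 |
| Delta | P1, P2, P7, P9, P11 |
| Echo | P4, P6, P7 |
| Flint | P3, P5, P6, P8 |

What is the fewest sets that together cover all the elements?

Bravo, Delta, Echo, and Flint cover everything between them: the union {P1, P2, P3, P4, P5, P6, P7, P8, P9, P10, P11} is all of U.
No 3 of the 6 sets cover everything (all 20 combinations miss at least one element), so 4 is optimal.

4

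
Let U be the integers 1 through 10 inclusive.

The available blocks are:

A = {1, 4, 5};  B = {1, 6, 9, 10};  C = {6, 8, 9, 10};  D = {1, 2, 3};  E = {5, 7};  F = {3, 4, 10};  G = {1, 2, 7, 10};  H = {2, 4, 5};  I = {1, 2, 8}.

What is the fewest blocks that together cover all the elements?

Take {C, D, G, H}. Their union is {1, 2, 3, 4, 5, 6, 7, 8, 9, 10}, which is all 10 elements.
No 3 of the 9 blocks cover everything (all 84 combinations miss at least one element), so 4 is optimal.

4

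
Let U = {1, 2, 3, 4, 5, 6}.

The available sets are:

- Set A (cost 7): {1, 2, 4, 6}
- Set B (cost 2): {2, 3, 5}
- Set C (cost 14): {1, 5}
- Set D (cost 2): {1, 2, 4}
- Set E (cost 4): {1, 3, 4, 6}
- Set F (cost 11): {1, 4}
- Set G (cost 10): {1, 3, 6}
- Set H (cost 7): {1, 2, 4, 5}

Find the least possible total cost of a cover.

6

B, E together cover every point (B ∪ E = {1, 2, 3, 4, 5, 6}); total cost 2 + 4 = 6.
The greedy pick B, D, E costs 8; no covering selection beats 6.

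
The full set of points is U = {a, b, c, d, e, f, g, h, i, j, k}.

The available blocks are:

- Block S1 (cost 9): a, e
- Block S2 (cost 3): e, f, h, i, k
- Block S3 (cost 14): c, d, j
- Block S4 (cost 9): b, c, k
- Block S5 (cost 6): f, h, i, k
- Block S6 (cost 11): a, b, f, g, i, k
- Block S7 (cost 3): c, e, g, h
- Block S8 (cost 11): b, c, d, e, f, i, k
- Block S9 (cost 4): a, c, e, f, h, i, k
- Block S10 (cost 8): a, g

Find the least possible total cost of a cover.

S3, S6, S7 together cover every point (S3 ∪ S6 ∪ S7 = {a, b, c, d, e, f, g, h, i, j, k}); total cost 14 + 11 + 3 = 28.
The greedy pick S9, S7, S8, S3 costs 32; no covering selection beats 28.

28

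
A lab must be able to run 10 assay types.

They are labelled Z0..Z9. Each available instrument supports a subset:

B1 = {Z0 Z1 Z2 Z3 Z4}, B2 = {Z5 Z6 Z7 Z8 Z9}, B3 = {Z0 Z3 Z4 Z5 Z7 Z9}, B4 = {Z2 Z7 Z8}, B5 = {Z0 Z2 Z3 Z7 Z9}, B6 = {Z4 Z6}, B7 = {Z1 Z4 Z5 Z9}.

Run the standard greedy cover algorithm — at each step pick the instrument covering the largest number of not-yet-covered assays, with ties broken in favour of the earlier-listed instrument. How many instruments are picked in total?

Greedy: pick B3 (covers 6 new) → pick B1 (covers 2 new) → pick B2 (covers 2 new). Total picks: 3.
(The true minimum cover uses only 2 instruments, so greedy is not optimal here.)

3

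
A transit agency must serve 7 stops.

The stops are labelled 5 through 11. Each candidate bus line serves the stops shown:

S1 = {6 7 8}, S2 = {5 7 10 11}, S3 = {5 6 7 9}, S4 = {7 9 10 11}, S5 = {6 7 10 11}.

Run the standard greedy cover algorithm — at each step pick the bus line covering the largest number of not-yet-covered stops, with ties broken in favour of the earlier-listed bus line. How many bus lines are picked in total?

3

Greedy: pick S2 (covers 4 new) → pick S1 (covers 2 new) → pick S3 (covers 1 new). Total picks: 3.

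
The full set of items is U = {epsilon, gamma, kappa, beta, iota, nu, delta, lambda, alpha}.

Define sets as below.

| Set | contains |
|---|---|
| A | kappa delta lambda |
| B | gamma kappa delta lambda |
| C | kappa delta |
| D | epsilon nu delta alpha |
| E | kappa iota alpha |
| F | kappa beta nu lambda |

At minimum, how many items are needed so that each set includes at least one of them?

2

Take H = {kappa, delta}. Each listed set contains at least one of these, so H is a hitting set of size 2.
No single item lies in every set, so at least 2 are needed and 2 is optimal.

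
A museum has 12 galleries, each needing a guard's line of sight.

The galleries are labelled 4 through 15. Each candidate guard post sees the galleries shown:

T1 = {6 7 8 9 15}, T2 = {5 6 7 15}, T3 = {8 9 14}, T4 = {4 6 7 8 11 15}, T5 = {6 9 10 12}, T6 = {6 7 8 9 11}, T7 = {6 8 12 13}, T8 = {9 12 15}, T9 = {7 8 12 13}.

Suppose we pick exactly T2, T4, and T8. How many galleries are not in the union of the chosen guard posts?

3

Union of T2, T4, T8 = {4, 5, 6, 7, 8, 9, 11, 12, 15}.
Not covered: 10, 13, 14 — 3 galleries.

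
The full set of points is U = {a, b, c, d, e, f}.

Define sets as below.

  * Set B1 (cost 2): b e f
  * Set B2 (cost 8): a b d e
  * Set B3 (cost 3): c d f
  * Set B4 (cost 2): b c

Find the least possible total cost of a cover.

B2, B3 together cover every point (B2 ∪ B3 = {a, b, c, d, e, f}); total cost 8 + 3 = 11.
The greedy pick B1, B3, B2 costs 13; no covering selection beats 11.

11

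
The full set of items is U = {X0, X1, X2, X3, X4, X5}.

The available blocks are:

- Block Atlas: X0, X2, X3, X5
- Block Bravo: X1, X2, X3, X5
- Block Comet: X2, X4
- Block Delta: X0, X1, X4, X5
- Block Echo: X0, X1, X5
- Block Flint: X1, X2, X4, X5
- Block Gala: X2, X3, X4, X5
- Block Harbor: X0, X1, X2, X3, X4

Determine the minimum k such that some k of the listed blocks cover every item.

Bravo and Delta together: Bravo ∪ Delta = {X0, X1, X2, X3, X4, X5} — every item is covered.
No single block has all 6 items (the largest, Harbor, has 5), so 2 is optimal.

2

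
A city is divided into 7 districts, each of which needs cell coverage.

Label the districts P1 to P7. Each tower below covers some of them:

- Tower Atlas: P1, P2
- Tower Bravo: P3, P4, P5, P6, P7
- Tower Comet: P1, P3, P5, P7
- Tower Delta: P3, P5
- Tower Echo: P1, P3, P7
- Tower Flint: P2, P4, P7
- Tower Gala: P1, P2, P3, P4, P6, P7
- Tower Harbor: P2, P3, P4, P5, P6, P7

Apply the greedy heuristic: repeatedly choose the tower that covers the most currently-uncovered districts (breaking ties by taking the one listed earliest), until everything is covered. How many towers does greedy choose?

2

Greedy: pick Gala (covers 6 new) → pick Bravo (covers 1 new). Total picks: 2.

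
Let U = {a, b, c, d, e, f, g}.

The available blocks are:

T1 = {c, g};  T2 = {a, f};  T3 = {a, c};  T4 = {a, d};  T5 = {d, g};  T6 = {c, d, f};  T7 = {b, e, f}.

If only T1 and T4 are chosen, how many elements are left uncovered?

3

Union of T1, T4 = {a, c, d, g}.
Not covered: b, e, f — 3 elements.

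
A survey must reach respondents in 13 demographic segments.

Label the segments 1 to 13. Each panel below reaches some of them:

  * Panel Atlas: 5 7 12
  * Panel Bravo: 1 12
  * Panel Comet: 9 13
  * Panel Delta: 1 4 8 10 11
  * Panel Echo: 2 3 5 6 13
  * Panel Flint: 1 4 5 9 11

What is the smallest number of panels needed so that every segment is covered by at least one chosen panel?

4

Take {Atlas, Comet, Delta, Echo}. Their union is {1, 2, 3, 4, 5, 6, 7, 8, 9, 10, 11, 12, 13}, which is all 13 segments.
No 3 of the 6 panels cover everything (all 20 combinations miss at least one segment), so 4 is optimal.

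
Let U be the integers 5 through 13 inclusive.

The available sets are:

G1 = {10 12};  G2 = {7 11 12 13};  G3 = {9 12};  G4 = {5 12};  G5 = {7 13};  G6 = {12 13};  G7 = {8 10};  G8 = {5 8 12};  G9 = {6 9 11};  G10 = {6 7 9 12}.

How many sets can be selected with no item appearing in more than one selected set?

4

G4, G5, G7, G9 are pairwise disjoint (G4={5,12}; G5={7,13}; G7={8,10}; G9={6,9,11}).
Every remaining set overlaps one of these, and no 5 of the listed sets are pairwise disjoint, so 4 is the maximum.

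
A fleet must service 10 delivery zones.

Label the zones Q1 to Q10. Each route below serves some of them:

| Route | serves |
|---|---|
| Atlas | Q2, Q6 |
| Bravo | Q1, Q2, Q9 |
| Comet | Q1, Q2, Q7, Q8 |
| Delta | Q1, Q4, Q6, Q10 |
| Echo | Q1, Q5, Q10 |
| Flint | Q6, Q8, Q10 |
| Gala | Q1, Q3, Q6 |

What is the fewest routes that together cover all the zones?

Take {Bravo, Comet, Delta, Echo, Gala}. Their union is {Q1, Q2, Q3, Q4, Q5, Q6, Q7, Q8, Q9, Q10}, which is all 10 zones.
No 4 of the 7 routes cover everything (all 35 combinations miss at least one zone), so 5 is optimal.

5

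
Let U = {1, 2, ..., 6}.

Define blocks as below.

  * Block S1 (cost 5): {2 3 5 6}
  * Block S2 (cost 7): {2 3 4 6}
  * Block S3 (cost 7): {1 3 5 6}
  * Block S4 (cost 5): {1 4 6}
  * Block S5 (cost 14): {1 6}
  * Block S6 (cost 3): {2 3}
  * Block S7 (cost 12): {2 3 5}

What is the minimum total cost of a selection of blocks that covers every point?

10

S1, S4 together cover every point (S1 ∪ S4 = {1, 2, 3, 4, 5, 6}); total cost 5 + 5 = 10.
No covering selection has total cost below 10.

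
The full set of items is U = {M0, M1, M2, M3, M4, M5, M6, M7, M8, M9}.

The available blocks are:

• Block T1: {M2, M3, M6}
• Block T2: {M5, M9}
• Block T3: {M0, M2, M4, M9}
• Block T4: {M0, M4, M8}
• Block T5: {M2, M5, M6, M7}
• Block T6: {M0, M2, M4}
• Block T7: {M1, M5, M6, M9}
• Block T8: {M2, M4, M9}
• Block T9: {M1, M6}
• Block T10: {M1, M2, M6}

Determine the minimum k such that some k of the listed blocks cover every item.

Take {T1, T4, T5, T7}. Their union is {M0, M1, M2, M3, M4, M5, M6, M7, M8, M9}, which is all 10 items.
Only T1 contains M3, so T1 is forced; the remaining 7 items need at least 3 more blocks (each remaining block adds at most 3) — so at least 4 blocks are needed, and 4 is optimal.

4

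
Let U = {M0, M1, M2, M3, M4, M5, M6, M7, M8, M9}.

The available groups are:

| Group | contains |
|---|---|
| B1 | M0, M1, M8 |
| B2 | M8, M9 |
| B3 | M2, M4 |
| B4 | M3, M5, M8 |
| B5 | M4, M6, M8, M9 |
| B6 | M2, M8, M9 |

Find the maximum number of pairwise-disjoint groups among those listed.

2

B1, B3 are pairwise disjoint (B1={M0,M1,M8}; B3={M2,M4}).
Every remaining group overlaps one of these, and no 3 of the listed groups are pairwise disjoint, so 2 is the maximum.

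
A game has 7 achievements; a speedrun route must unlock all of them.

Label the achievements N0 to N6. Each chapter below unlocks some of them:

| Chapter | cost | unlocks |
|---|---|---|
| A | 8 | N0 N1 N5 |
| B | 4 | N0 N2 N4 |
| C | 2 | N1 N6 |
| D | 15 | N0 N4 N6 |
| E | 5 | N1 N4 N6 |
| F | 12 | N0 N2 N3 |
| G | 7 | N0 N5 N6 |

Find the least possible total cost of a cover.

24

E, F, G together cover every achievement (E ∪ F ∪ G = {N0, N1, N2, N3, N4, N5, N6}); total cost 5 + 12 + 7 = 24.
The greedy pick C, B, G, F costs 25; no covering selection beats 24.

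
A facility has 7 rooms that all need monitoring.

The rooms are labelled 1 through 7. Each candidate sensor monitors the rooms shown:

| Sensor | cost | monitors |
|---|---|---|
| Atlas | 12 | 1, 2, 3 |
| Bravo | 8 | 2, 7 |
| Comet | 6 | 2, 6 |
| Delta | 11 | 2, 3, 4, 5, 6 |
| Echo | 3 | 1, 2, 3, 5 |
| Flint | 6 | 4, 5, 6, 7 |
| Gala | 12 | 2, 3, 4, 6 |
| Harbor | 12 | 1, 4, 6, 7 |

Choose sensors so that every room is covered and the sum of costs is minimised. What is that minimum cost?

Echo, Flint together cover every room (Echo ∪ Flint = {1, 2, 3, 4, 5, 6, 7}); total cost 3 + 6 = 9.
No covering selection has total cost below 9.

9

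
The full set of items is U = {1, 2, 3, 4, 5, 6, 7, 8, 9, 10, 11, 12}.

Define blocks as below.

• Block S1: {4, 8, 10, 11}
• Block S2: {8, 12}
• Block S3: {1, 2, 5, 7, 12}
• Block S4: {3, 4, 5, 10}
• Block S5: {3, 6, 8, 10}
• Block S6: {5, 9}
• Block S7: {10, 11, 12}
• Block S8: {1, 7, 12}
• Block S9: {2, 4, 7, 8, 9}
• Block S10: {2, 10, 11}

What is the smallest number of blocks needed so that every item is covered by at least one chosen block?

4

S3 and S5 and S7 and S9 together: S3 ∪ S5 ∪ S7 ∪ S9 = {1, 2, 3, 4, 5, 6, 7, 8, 9, 10, 11, 12} — every item is covered.
No 3 of the 10 blocks cover everything (all 120 combinations miss at least one item), so 4 is optimal.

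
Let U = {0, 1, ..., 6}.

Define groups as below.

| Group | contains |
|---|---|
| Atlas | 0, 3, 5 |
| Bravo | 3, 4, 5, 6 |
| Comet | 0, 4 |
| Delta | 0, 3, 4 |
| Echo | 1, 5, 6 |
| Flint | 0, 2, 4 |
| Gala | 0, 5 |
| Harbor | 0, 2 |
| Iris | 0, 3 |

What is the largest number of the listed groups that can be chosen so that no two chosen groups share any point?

Echo, Flint are pairwise disjoint (Echo={1,5,6}; Flint={0,2,4}).
Every remaining group overlaps one of these, and no 3 of the listed groups are pairwise disjoint, so 2 is the maximum.

2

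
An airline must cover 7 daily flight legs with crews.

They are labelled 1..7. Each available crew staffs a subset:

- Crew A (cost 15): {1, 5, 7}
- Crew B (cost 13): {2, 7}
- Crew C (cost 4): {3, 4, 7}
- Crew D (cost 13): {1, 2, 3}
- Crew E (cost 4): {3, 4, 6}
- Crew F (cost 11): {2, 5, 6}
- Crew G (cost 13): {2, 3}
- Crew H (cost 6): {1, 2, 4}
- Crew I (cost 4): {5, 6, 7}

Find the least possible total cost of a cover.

C, H, I together cover every leg (C ∪ H ∪ I = {1, 2, 3, 4, 5, 6, 7}); total cost 4 + 6 + 4 = 14.
No covering selection has total cost below 14.

14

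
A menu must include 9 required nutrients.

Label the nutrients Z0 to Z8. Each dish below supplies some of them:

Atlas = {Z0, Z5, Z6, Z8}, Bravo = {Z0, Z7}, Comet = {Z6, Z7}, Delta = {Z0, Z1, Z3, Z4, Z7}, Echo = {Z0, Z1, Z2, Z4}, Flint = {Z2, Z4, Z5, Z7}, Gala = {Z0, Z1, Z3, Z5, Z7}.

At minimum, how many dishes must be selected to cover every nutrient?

3

Take {Atlas, Delta, Echo}. Their union is {Z0, Z1, Z2, Z3, Z4, Z5, Z6, Z7, Z8}, which is all 9 nutrients.
Only Atlas contains Z8, so Atlas is forced; the remaining 5 nutrients need at least 2 more dishes (each remaining dish adds at most 4) — so at least 3 dishes are needed, and 3 is optimal.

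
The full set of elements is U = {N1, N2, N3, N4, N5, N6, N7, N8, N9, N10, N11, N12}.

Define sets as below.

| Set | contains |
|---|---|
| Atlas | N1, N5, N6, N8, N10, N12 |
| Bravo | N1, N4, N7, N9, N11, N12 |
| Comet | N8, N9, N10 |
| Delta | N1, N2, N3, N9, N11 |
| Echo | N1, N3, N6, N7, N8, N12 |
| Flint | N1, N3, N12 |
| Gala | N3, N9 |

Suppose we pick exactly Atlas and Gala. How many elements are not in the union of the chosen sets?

4

Union of Atlas, Gala = {N1, N3, N5, N6, N8, N9, N10, N12}.
Not covered: N2, N4, N7, N11 — 4 elements.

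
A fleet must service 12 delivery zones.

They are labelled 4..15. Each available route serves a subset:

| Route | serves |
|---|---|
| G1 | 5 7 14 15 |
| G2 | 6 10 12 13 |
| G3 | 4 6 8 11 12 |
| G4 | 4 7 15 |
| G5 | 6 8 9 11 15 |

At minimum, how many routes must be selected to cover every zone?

Take {G1, G2, G4, G5}. Their union is {4, 5, 6, 7, 8, 9, 10, 11, 12, 13, 14, 15}, which is all 12 zones.
Only G5 contains 9, so G5 is forced; the remaining 7 zones need at least 3 more routes (each remaining route adds at most 3) — so at least 4 routes are needed, and 4 is optimal.

4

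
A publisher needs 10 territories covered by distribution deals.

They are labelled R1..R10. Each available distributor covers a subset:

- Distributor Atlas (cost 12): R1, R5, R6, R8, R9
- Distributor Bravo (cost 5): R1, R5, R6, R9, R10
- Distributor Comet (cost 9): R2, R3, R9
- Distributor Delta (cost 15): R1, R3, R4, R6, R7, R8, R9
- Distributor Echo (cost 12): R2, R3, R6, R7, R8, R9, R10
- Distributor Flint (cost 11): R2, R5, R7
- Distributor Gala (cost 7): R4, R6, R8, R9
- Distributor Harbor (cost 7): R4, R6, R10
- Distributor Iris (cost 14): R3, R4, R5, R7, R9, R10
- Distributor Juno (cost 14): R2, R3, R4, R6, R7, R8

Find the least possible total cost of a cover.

Bravo, Juno together cover every territory (Bravo ∪ Juno = {R1, R2, R3, R4, R5, R6, R7, R8, R9, R10}); total cost 5 + 14 = 19.
No covering selection has total cost below 19.

19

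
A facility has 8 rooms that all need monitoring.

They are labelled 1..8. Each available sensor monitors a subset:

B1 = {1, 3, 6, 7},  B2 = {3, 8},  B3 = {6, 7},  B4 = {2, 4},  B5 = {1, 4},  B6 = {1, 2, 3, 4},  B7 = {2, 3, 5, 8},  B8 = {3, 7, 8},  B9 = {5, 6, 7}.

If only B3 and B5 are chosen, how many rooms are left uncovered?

Union of B3, B5 = {1, 4, 6, 7}.
Not covered: 2, 3, 5, 8 — 4 rooms.

4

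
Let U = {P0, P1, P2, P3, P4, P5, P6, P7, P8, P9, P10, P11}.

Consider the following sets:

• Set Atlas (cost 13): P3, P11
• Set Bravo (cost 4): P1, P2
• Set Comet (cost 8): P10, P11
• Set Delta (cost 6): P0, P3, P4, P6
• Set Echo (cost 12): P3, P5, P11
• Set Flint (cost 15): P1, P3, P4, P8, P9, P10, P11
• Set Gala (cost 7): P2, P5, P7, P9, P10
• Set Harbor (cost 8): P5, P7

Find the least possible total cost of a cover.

28

Delta, Flint, Gala together cover every element (Delta ∪ Flint ∪ Gala = {P0, P1, P2, P3, P4, P5, P6, P7, P8, P9, P10, P11}); total cost 6 + 15 + 7 = 28.
The greedy pick Gala, Delta, Bravo, Flint costs 32; no covering selection beats 28.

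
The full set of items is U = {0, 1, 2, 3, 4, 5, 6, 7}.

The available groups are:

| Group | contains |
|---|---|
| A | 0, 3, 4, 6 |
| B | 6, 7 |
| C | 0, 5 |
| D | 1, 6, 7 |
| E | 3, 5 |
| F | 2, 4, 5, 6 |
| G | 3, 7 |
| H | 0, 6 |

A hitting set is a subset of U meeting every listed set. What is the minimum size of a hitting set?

Take T = {5, 6, 7}. Each listed group contains at least one of these, so T is a hitting set of size 3.
No choice of 2 items meets every group, so 3 is the minimum.

3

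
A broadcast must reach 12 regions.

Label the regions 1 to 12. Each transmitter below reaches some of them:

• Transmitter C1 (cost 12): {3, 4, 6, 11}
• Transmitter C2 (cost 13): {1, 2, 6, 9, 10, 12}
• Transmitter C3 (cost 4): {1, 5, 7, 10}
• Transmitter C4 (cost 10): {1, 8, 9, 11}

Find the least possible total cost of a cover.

C1, C2, C3, C4 together cover every region (C1 ∪ C2 ∪ C3 ∪ C4 = {1, 2, 3, 4, 5, 6, 7, 8, 9, 10, 11, 12}); total cost 12 + 13 + 4 + 10 = 39.
No covering selection has total cost below 39.

39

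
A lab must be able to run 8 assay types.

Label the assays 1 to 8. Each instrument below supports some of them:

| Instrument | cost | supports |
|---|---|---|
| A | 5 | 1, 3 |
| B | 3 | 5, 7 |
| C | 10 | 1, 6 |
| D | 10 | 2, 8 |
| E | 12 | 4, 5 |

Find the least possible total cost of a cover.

40

A, B, C, D, E together cover every assay (A ∪ B ∪ C ∪ D ∪ E = {1, 2, 3, 4, 5, 6, 7, 8}); total cost 5 + 3 + 10 + 10 + 12 = 40.
No covering selection has total cost below 40.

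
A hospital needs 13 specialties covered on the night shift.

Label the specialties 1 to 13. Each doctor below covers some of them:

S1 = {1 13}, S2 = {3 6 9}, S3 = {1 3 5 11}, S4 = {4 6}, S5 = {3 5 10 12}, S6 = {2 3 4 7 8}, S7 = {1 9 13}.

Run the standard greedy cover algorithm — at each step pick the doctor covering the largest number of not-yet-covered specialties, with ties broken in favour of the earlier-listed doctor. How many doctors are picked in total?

5

Greedy: pick S6 (covers 5 new) → pick S3 (covers 3 new) → pick S2 (covers 2 new) → pick S5 (covers 2 new) → pick S1 (covers 1 new). Total picks: 5.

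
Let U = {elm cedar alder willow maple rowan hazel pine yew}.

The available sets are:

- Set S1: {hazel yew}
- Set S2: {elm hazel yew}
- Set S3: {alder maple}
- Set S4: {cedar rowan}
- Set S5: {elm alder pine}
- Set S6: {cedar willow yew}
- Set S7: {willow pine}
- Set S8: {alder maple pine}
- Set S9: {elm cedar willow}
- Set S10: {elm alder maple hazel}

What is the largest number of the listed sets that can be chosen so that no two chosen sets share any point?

4

S1, S3, S4, S7 are pairwise disjoint (S1={hazel,yew}; S3={alder,maple}; S4={cedar,rowan}; S7={willow,pine}).
Every remaining set overlaps one of these, and no 5 of the listed sets are pairwise disjoint, so 4 is the maximum.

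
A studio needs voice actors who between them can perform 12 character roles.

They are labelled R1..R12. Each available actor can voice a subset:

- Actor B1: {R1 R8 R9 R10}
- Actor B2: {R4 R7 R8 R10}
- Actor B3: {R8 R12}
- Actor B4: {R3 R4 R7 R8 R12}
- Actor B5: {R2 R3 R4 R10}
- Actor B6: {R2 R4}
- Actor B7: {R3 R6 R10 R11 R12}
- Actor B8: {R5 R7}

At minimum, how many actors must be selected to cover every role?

Take {B1, B5, B7, B8}. Their union is {R1, R2, R3, R4, R5, R6, R7, R8, R9, R10, R11, R12}, which is all 12 roles.
Only B7 contains R6, so B7 is forced; the remaining 7 roles need at least 3 more actors (each remaining actor adds at most 3) — so at least 4 actors are needed, and 4 is optimal.

4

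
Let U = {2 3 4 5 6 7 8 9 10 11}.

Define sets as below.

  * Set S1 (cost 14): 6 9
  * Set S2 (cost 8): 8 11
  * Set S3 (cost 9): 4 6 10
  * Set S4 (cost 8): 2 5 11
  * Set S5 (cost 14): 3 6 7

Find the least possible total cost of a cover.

S1, S2, S3, S4, S5 together cover every item (S1 ∪ S2 ∪ S3 ∪ S4 ∪ S5 = {2, 3, 4, 5, 6, 7, 8, 9, 10, 11}); total cost 14 + 8 + 9 + 8 + 14 = 53.
No covering selection has total cost below 53.

53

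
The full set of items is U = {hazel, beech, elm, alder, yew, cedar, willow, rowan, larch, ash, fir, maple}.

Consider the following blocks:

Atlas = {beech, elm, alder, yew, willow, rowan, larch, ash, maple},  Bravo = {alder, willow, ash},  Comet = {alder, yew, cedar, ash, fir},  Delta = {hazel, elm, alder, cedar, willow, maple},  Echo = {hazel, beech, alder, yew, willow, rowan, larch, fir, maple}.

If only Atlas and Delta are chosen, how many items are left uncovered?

Union of Atlas, Delta = {hazel, beech, elm, alder, yew, cedar, willow, rowan, larch, ash, maple}.
Not covered: fir — 1 item.

1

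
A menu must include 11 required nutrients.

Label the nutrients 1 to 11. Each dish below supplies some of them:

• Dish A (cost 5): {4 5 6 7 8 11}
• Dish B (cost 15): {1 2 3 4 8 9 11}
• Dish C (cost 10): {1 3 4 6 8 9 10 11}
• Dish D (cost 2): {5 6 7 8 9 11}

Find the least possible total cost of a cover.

27

B, C, D together cover every nutrient (B ∪ C ∪ D = {1, 2, 3, 4, 5, 6, 7, 8, 9, 10, 11}); total cost 15 + 10 + 2 = 27.
No covering selection has total cost below 27.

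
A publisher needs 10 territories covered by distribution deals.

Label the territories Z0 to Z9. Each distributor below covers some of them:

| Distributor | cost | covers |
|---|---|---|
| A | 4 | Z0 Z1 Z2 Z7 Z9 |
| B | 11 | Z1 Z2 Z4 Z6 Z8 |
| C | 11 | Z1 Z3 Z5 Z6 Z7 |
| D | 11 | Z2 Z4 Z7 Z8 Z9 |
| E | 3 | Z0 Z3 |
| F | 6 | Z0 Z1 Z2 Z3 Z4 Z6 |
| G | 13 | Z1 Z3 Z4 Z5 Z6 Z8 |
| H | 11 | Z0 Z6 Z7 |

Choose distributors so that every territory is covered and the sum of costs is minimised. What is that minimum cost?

17

A, G together cover every territory (A ∪ G = {Z0, Z1, Z2, Z3, Z4, Z5, Z6, Z7, Z8, Z9}); total cost 4 + 13 = 17.
The greedy pick A, F, G costs 23; no covering selection beats 17.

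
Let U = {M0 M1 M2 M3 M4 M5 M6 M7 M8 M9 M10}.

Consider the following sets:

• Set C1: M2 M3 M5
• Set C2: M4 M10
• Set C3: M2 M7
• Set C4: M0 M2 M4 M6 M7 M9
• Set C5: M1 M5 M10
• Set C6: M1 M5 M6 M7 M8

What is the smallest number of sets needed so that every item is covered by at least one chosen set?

4

C1, C4, C5, and C6 cover everything between them: the union {M0, M1, M2, M3, M4, M5, M6, M7, M8, M9, M10} is all of U.
No 3 of the 6 sets cover everything (all 20 combinations miss at least one item), so 4 is optimal.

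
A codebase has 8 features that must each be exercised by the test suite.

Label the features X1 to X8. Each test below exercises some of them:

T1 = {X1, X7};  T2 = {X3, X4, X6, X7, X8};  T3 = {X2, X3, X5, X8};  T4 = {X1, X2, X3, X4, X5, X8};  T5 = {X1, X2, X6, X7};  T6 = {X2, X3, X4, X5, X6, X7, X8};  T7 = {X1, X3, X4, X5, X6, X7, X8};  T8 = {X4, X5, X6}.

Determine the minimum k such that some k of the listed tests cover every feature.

Take {T4, T5}. Their union is {X1, X2, X3, X4, X5, X6, X7, X8}, which is all 8 features.
No single test has all 8 features (the largest, T6, has 7), so 2 is optimal.

2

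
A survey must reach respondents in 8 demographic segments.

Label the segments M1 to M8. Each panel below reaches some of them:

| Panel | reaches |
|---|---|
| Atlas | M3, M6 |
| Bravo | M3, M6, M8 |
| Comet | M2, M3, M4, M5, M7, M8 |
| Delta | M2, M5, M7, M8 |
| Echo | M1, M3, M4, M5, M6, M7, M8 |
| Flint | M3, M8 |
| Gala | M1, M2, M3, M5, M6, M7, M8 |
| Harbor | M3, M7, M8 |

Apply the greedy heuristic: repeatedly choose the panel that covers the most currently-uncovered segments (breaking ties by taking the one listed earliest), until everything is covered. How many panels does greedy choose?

Greedy: pick Echo (covers 7 new) → pick Comet (covers 1 new). Total picks: 2.

2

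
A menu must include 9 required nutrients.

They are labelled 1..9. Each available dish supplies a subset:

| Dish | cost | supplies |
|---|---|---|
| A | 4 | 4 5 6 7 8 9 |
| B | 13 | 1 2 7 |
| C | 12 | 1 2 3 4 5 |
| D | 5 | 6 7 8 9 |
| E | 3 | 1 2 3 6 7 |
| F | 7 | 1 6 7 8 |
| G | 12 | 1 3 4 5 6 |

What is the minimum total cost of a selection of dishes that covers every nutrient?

A, E together cover every nutrient (A ∪ E = {1, 2, 3, 4, 5, 6, 7, 8, 9}); total cost 4 + 3 = 7.
No covering selection has total cost below 7.

7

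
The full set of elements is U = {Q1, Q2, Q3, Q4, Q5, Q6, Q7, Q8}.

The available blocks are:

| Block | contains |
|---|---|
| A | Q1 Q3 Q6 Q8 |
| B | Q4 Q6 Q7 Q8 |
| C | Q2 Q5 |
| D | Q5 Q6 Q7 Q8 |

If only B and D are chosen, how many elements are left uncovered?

3

Union of B, D = {Q4, Q5, Q6, Q7, Q8}.
Not covered: Q1, Q2, Q3 — 3 elements.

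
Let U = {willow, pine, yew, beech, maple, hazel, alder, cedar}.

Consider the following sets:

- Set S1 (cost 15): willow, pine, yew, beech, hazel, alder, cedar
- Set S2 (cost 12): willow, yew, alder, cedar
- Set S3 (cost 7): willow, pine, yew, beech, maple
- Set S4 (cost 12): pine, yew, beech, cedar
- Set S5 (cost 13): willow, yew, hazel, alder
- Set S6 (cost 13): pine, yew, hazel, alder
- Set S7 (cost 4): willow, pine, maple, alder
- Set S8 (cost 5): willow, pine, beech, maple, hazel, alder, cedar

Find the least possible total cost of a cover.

S3, S8 together cover every item (S3 ∪ S8 = {willow, pine, yew, beech, maple, hazel, alder, cedar}); total cost 7 + 5 = 12.
No covering selection has total cost below 12.

12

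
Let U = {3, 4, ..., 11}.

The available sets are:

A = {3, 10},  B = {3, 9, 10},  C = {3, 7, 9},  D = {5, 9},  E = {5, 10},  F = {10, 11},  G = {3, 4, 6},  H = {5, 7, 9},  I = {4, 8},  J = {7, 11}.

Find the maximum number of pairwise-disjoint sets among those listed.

A, D, I, J are pairwise disjoint (A={3,10}; D={5,9}; I={4,8}; J={7,11}).
Every remaining set overlaps one of these, and no 5 of the listed sets are pairwise disjoint, so 4 is the maximum.

4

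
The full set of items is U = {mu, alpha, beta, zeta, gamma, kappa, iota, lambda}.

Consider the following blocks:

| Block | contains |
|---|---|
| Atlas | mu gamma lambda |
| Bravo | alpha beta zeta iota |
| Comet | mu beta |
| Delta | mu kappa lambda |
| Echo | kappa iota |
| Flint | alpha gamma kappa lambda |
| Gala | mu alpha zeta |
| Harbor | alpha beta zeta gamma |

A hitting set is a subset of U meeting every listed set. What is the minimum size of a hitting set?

3

Take H = {mu, gamma, iota}. Each listed block contains at least one of these, so H is a hitting set of size 3.
No choice of 2 items meets every block, so 3 is the minimum.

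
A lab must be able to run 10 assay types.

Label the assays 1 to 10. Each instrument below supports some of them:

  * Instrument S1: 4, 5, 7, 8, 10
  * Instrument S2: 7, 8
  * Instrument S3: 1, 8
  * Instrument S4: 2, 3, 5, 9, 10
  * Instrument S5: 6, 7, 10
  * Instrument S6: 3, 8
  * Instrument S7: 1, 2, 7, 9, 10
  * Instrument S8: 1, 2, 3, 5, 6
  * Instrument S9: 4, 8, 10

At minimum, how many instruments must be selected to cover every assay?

3

Take {S7, S8, S9}. Their union is {1, 2, 3, 4, 5, 6, 7, 8, 9, 10}, which is all 10 assays.
No 2 of the 9 instruments cover everything (all 36 combinations miss at least one assay), so 3 is optimal.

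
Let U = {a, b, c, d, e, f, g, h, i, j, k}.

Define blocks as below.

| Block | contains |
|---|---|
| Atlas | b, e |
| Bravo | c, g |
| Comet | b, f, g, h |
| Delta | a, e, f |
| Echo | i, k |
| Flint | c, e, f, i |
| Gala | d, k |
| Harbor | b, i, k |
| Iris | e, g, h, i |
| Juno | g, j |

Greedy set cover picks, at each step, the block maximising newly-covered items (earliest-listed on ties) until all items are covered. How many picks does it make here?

Greedy: pick Comet (covers 4 new) → pick Flint (covers 3 new) → pick Gala (covers 2 new) → pick Delta (covers 1 new) → pick Juno (covers 1 new). Total picks: 5.

5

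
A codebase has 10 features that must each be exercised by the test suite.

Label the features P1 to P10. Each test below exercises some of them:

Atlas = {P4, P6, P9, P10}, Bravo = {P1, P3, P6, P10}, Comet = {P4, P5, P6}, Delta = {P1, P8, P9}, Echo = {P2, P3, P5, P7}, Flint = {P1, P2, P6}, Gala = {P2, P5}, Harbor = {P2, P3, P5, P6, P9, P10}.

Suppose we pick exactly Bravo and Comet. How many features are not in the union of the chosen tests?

4

Union of Bravo, Comet = {P1, P3, P4, P5, P6, P10}.
Not covered: P2, P7, P8, P9 — 4 features.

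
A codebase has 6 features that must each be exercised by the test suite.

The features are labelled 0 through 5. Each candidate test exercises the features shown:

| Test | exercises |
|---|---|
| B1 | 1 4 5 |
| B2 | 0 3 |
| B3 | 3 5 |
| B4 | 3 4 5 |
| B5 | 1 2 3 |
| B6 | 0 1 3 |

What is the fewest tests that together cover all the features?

Take {B2, B4, B5}. Their union is {0, 1, 2, 3, 4, 5}, which is all 6 features.
Only B5 contains 2, so B5 is forced; the remaining 3 features need at least 2 more tests (each remaining test adds at most 2) — so at least 3 tests are needed, and 3 is optimal.

3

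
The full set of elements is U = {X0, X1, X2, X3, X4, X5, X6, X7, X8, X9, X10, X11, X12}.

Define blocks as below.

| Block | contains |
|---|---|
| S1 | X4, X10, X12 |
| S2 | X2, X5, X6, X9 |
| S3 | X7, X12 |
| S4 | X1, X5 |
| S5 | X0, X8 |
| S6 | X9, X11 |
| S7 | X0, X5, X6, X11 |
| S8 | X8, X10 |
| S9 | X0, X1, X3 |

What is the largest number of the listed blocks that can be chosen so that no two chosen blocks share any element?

S3, S6, S8, S9 are pairwise disjoint (S3={X7,X12}; S6={X9,X11}; S8={X8,X10}; S9={X0,X1,X3}).
Every remaining block overlaps one of these, and no 5 of the listed blocks are pairwise disjoint, so 4 is the maximum.

4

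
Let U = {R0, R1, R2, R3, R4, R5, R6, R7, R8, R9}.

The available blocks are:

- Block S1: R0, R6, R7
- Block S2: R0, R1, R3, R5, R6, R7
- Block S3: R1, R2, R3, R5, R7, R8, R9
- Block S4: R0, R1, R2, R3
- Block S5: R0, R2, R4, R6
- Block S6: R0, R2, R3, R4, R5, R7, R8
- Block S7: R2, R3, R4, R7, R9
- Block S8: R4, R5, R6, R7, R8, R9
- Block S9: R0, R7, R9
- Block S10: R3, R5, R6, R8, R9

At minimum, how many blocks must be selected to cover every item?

2

Take {S3, S5}. Their union is {R0, R1, R2, R3, R4, R5, R6, R7, R8, R9}, which is all 10 items.
No single block has all 10 items (the largest, S3, has 7), so 2 is optimal.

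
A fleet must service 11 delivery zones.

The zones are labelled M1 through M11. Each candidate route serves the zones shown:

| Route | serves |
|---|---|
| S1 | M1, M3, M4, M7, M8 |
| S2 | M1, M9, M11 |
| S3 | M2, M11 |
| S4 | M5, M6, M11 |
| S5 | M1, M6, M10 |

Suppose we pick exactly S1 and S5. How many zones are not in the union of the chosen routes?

Union of S1, S5 = {M1, M3, M4, M6, M7, M8, M10}.
Not covered: M2, M5, M9, M11 — 4 zones.

4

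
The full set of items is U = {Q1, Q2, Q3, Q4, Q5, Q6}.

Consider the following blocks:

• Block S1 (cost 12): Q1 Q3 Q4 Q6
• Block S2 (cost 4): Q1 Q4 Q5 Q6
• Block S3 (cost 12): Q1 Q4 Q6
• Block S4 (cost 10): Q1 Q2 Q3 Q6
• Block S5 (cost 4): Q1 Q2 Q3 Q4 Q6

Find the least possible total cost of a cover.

S2, S5 together cover every item (S2 ∪ S5 = {Q1, Q2, Q3, Q4, Q5, Q6}); total cost 4 + 4 = 8.
No covering selection has total cost below 8.

8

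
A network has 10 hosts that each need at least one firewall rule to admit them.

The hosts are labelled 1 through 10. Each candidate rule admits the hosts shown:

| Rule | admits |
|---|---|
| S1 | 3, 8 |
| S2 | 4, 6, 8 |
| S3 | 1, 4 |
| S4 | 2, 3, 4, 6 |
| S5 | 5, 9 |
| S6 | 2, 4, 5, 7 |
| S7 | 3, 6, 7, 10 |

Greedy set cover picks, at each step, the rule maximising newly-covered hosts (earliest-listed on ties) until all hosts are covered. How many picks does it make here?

Greedy: pick S4 (covers 4 new) → pick S5 (covers 2 new) → pick S7 (covers 2 new) → pick S1 (covers 1 new) → pick S3 (covers 1 new). Total picks: 5.

5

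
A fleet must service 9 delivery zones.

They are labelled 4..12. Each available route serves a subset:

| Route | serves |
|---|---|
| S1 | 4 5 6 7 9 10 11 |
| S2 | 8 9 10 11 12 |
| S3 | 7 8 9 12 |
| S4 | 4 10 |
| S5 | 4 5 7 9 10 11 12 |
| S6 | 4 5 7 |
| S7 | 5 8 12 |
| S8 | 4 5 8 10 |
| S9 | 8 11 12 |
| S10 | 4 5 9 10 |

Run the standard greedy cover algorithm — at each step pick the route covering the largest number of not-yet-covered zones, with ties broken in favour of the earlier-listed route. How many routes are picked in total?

2

Greedy: pick S1 (covers 7 new) → pick S2 (covers 2 new). Total picks: 2.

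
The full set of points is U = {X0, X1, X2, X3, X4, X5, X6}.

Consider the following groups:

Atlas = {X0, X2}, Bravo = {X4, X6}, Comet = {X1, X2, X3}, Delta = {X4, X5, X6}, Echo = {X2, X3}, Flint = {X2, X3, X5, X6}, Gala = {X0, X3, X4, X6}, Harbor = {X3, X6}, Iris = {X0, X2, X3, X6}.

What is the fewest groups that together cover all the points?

Comet, Delta, and Gala cover everything between them: the union {X0, X1, X2, X3, X4, X5, X6} is all of U.
Only Comet contains X1, so Comet is forced; the remaining 4 points need at least 2 more groups (each remaining group adds at most 3) — so at least 3 groups are needed, and 3 is optimal.

3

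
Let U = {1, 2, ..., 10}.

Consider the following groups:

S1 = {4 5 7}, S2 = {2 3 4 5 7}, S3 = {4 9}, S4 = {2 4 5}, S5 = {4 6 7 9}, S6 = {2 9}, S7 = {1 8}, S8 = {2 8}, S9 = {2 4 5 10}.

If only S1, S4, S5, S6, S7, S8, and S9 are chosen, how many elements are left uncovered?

1

Union of S1, S4, S5, S6, S7, S8, S9 = {1, 2, 4, 5, 6, 7, 8, 9, 10}.
Not covered: 3 — 1 element.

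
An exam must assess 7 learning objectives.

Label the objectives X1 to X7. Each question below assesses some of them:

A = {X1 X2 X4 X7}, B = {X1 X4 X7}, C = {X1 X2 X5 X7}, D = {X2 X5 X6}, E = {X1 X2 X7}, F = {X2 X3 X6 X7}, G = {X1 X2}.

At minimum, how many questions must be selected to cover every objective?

Take {A, D, F}. Their union is {X1, X2, X3, X4, X5, X6, X7}, which is all 7 objectives.
Only F contains X3, so F is forced; the remaining 3 objectives need at least 2 more questions (each remaining question adds at most 2) — so at least 3 questions are needed, and 3 is optimal.

3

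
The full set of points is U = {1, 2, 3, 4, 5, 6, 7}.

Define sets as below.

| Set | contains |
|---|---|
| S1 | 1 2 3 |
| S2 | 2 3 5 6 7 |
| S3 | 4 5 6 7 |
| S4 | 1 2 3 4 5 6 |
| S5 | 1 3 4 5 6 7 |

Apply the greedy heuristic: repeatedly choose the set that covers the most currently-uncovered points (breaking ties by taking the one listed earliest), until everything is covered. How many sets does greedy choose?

2

Greedy: pick S4 (covers 6 new) → pick S2 (covers 1 new). Total picks: 2.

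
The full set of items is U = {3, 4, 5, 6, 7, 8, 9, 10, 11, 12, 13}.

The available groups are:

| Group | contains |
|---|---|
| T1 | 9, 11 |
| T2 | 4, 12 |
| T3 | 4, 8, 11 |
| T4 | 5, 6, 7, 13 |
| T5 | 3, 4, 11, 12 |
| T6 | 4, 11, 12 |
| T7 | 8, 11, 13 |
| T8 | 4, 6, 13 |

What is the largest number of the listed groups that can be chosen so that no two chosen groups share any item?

3

T1, T2, T4 are pairwise disjoint (T1={9,11}; T2={4,12}; T4={5,6,7,13}).
Every remaining group overlaps one of these, and no 4 of the listed groups are pairwise disjoint, so 3 is the maximum.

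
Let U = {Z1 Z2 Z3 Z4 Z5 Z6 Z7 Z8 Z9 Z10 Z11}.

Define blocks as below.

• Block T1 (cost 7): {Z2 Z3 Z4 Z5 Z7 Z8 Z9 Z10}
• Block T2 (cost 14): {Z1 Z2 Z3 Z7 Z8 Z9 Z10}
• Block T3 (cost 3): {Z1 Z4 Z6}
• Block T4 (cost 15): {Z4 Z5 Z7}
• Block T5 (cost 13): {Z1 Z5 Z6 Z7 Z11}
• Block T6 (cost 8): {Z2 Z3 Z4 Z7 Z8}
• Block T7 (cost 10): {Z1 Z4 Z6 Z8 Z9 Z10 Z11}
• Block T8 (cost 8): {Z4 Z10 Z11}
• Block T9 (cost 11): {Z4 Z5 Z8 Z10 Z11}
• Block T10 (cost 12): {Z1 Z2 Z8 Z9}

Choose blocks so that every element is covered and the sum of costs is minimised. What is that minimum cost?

T1, T7 together cover every element (T1 ∪ T7 = {Z1, Z2, Z3, Z4, Z5, Z6, Z7, Z8, Z9, Z10, Z11}); total cost 7 + 10 = 17.
The greedy pick T1, T3, T8 costs 18; no covering selection beats 17.

17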